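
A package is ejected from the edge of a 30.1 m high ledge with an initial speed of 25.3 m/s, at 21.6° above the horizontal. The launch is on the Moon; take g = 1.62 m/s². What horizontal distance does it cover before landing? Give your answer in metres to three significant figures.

332 m

Components: vₓ = 25.30 cos 21.6° = 23.52 m/s, v_y0 = 25.30 sin 21.6° = 9.314 m/s.
The projectile lands when y = 30.1 + (9.314) t − ½·1.62·t² = 0. Positive root: t = (9.314 + √(9.314² + 2·1.62·30.1)) / 1.62 = (9.314 + 13.57) / 1.62 = 14.13 s.
Horizontal distance: R = vₓ t = 23.52 × 14.13 = 332.3 m.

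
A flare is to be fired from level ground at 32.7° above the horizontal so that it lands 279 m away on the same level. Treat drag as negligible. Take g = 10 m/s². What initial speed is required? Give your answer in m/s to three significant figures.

55.4 m/s

On level ground R = v₀² sin 2θ / g ⇒ v₀ = √(gR / sin 2θ).
v₀ = √(10.0 × 279 / sin 65.40°) = √(2790 / 0.9092) = √3068.5 = 55.39 m/s.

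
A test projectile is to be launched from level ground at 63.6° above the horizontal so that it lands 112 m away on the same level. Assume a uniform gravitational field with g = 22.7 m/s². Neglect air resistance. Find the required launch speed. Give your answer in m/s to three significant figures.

56.5 m/s

On level ground R = v₀² sin 2θ / g ⇒ v₀ = √(gR / sin 2θ).
v₀ = √(22.7 × 112 / sin 127.2°) = √(2542 / 0.7965) = √3191.8 = 56.50 m/s.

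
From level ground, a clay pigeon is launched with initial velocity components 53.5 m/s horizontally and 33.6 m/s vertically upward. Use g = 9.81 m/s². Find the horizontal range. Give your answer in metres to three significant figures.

Flight time T = 2 v_y0 / g = 6.850 s.
Horizontal distance R = vₓ T = 53.50 × 6.850 = 366.5 m.

366 m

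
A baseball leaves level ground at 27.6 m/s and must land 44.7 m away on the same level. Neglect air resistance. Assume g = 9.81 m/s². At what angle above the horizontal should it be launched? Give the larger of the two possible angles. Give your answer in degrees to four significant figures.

R = v₀² sin 2θ / g gives sin 2θ = gR/v₀² = 9.81·44.7/27.6² = 0.5756.
2θ = 35.15° or 180° − 35.15° = 144.9°, so θ = 17.57° or 72.43°.
The larger angle is 72.43°.

72.43°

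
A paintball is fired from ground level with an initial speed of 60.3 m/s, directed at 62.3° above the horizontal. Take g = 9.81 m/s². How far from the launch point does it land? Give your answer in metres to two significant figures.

vₓ = 60.30 cos 62.3° = 28.03 m/s; v_y0 = 60.30 sin 62.3° = 53.39 m/s.
Flight time T = 2 v_y0 / g = 10.88 s.
Horizontal distance R = vₓ T = 28.03 × 10.88 = 305.1 m.

310 m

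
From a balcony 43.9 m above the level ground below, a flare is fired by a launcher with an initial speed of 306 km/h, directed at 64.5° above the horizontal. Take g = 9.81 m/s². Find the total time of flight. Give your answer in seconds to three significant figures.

Convert: 306 km/h = 306/3.6 = 85.00 m/s.
Components: vₓ = 85.00 cos 64.5° = 36.59 m/s, v_y0 = 85.00 sin 64.5° = 76.72 m/s.
Vertical motion (up positive, ground at y = 0): 4.905 t² − (76.72) t − 43.9 = 0, so t = (76.72 + √(76.72² + 2·9.81·43.9)) / 9.81 = (76.72 + 82.14) / 9.81 = 16.19 s.

16.2 s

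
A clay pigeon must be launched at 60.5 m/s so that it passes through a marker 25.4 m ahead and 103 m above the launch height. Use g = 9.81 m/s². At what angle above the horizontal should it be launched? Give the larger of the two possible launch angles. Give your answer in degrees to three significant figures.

87.7°

Trajectory: y = x tanθ − g x² (1 + tan²θ)/(2v₀²). With x = 25.4, y = 103, v₀ = 60.5, g = 9.81:
0.8646 tan²θ − 25.4 tanθ + (103.9) = 0.
tanθ = [25.4 ± √(25.4² − 4 × 0.8646 × (103.9))] / (2 × 0.8646) = (25.4 ± 16.91) / 1.729, giving tanθ = 4.910 or 24.47.
θ = 78.49° or 87.66°; the larger is 87.66°.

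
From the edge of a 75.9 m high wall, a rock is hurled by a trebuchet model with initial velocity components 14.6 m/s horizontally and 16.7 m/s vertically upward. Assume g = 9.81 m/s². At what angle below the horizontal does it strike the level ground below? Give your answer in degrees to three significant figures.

70.9°

The projectile lands when y = 75.9 + (16.70) t − ½·9.81·t² = 0. Positive root: t = (16.70 + √(16.70² + 2·9.81·75.9)) / 9.81 = (16.70 + 42.05) / 9.81 = 5.989 s.
At impact: v_y = v_y0 − g t = −42.05 m/s; vₓ = 14.60 m/s.
Angle below horizontal: arctan(|v_y|/vₓ) = arctan(42.05/14.60) = 70.85°.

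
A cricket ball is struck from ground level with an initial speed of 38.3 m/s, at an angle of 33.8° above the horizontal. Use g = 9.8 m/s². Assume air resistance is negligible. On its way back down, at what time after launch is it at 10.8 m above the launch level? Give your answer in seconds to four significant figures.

vₓ = 38.30 cos 33.8° = 31.83 m/s; v_y0 = 38.30 sin 33.8° = 21.31 m/s.
Require v_y0 t − ½ g t² = 10.8, i.e. 4.900 t² − 21.31 t + 10.8 = 0.
Quadratic formula: t = (21.31 ± √242.27) / 9.80 = (21.31 ± 15.57) / 9.80 → t = 0.5858 s or 3.762 s.
The descending-branch root is 3.762 s.

3.762 s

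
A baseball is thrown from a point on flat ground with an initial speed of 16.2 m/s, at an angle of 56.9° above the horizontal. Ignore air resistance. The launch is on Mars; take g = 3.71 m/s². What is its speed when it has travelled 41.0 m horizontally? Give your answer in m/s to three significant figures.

Horizontal component vₓ = 16.20 cos 56.9° = 8.847 m/s; vertical v_y0 = 16.20 sin 56.9° = 13.57 m/s.
x = vₓ t ⇒ t = 41.0/8.847 = 4.634 s.
Vertical velocity there: v_y = v_y0 − g t = 13.57 − 3.71 × 4.634 = −3.623 m/s.
Speed: √(vₓ² + v_y²) = √(8.847² + 3.623²) = 9.560 m/s.

9.56 m/s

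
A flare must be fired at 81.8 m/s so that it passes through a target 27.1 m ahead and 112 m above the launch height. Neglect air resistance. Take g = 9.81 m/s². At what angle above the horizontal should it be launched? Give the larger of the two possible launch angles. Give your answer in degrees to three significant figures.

88.7°

Trajectory: y = x tanθ − g x² (1 + tan²θ)/(2v₀²). With x = 27.1, y = 112, v₀ = 81.8, g = 9.81:
0.5384 tan²θ − 27.1 tanθ + (112.5) = 0.
tanθ = [27.1 ± √(27.1² − 4 × 0.5384 × (112.5))] / (2 × 0.5384) = (27.1 ± 22.18) / 1.077, giving tanθ = 4.567 or 45.77.
θ = 77.65° or 88.75°; the larger is 88.75°.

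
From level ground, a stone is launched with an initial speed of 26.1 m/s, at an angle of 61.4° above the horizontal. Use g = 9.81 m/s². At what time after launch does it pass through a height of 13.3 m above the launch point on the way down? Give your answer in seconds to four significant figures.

Resolve: vₓ = 26.10 cos 61.4° = 12.49 m/s and v_y0 = 26.10 sin 61.4° = 22.92 m/s.
Height y(t) = 22.92 t − 4.905 t² = 13.3 gives 4.905 t² − 22.92 t + 13.3 = 0.
t = [22.92 ± √(22.92² − 2·9.81·13.3)] / 9.81 = (22.92 ± 16.25) / 9.81, so t = 0.6791 s or t = 3.993 s.
The descending-branch root is 3.993 s.

3.993 s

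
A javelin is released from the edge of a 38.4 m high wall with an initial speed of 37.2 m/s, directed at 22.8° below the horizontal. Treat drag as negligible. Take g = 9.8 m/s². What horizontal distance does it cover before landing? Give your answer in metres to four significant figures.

vₓ = 37.20 cos 22.8° = 34.29 m/s; v_y0 = −14.42 m/s (downward).
The projectile lands when y = 38.4 + (−14.42) t − ½·9.80·t² = 0. Positive root: t = (−14.42 + √(14.42² + 2·9.80·38.4)) / 9.80 = (−14.42 + 30.99) / 9.80 = 1.691 s.
Horizontal distance: R = vₓ t = 34.29 × 1.691 = 58.00 m.

58.00 m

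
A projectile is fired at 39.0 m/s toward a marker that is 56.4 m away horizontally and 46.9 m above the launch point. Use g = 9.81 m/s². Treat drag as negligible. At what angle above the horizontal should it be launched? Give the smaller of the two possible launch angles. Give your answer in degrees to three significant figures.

53.3°

Trajectory: y = x tanθ − g x² (1 + tan²θ)/(2v₀²). With x = 56.4, y = 46.9, v₀ = 39.0, g = 9.81:
10.26 tan²θ − 56.4 tanθ + (57.16) = 0.
tanθ = [56.4 ± √(56.4² − 4 × 10.26 × (57.16))] / (2 × 10.26) = (56.4 ± 28.91) / 20.52, giving tanθ = 1.340 or 4.158.
θ = 53.27° or 76.48°; the smaller is 53.27°.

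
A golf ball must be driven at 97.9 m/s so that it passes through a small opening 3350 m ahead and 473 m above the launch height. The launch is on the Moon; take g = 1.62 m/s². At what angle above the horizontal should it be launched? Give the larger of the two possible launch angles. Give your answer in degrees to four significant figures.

71.79°

Trajectory: y = x tanθ − g x² (1 + tan²θ)/(2v₀²). With x = 3350, y = 473, v₀ = 97.9, g = 1.62:
948.4 tan²θ − 3350 tanθ + (1421) = 0.
tanθ = [3350 ± √(3350² − 4 × 948.4 × (1421))] / (2 × 948.4) = (3350 ± 2415) / 1897, giving tanθ = 0.4932 or 3.039.
θ = 26.25° or 71.79°; the larger is 71.79°.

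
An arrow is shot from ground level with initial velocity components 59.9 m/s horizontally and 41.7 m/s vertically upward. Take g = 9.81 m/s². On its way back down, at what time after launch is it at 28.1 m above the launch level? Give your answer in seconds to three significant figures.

7.76 s

Set y = v_y0 t − ½ g t² = 28.1: 4.905 t² − 41.70 t + 28.1 = 0.
Quadratic formula: t = (41.70 ± √1187.6) / 9.81 = (41.70 ± 34.46) / 9.81 → t = 0.7379 s or 7.764 s.
The descending-branch root is 7.764 s.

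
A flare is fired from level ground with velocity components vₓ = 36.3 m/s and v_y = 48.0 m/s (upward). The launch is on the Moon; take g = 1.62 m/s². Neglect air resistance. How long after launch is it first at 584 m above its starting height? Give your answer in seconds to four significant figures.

Height y(t) = 48.00 t − 0.8100 t² = 584 gives 0.8100 t² − 48.00 t + 584 = 0.
Quadratic formula: t = (48.00 ± √411.84) / 1.62 = (48.00 ± 20.29) / 1.62 → t = 17.10 s or 42.16 s.
The first (ascending) time is 17.10 s.

17.10 s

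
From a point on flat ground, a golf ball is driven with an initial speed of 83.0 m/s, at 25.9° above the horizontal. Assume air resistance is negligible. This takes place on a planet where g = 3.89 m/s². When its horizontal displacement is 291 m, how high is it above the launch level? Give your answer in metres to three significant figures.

112 m

Components: vₓ = 83.00 cos 25.9° = 74.66 m/s, v_y0 = 83.00 sin 25.9° = 36.25 m/s.
At x = 291 m, t = x/vₓ = 291/74.66 = 3.897 s.
Height: y = v_y0 t − ½ g t² = 36.25 × 3.897 − 1.945 × 3.897² = 141.3 − 29.55 = 111.8 m.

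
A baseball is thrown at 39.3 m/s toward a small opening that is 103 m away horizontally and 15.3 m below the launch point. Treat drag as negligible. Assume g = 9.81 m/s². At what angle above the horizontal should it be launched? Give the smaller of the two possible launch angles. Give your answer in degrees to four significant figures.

Trajectory: y = x tanθ − g x² (1 + tan²θ)/(2v₀²). With x = 103, y = −15.3, v₀ = 39.3, g = 9.81:
33.69 tan²θ − 103 tanθ + (18.39) = 0.
tanθ = [103 ± √(103² − 4 × 33.69 × (18.39))] / (2 × 33.69) = (103 ± 90.17) / 67.38, giving tanθ = 0.1904 or 2.867.
θ = 10.78° or 70.77°; the smaller is 10.78°.

10.78°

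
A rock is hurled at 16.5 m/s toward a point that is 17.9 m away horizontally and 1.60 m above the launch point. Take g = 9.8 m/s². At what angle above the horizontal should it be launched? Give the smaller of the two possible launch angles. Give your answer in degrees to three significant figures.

26.0°

Trajectory: y = x tanθ − g x² (1 + tan²θ)/(2v₀²). With x = 17.9, y = 1.60, v₀ = 16.5, g = 9.80:
5.767 tan²θ − 17.9 tanθ + (7.367) = 0.
tanθ = [17.9 ± √(17.9² − 4 × 5.767 × (7.367))] / (2 × 5.767) = (17.9 ± 12.27) / 11.53, giving tanθ = 0.4884 or 2.616.
θ = 26.03° or 69.08°; the smaller is 26.03°.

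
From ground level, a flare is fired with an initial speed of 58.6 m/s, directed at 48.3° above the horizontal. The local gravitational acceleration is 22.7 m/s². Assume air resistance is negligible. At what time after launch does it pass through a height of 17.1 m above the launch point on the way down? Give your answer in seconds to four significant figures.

3.414 s

Resolve: vₓ = 58.60 cos 48.3° = 38.98 m/s and v_y0 = 58.60 sin 48.3° = 43.75 m/s.
Height y(t) = 43.75 t − 11.35 t² = 17.1 gives 11.35 t² − 43.75 t + 17.1 = 0.
t = [43.75 ± √(43.75² − 2·22.7·17.1)] / 22.7 = (43.75 ± 33.73) / 22.7, so t = 0.4414 s or t = 3.414 s.
The descending-branch root is 3.414 s.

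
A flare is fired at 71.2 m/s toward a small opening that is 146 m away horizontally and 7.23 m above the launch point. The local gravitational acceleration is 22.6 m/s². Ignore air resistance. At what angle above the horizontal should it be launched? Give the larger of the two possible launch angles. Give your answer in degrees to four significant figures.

69.22°

Trajectory: y = x tanθ − g x² (1 + tan²θ)/(2v₀²). With x = 146, y = 7.23, v₀ = 71.2, g = 22.6:
47.51 tan²θ − 146 tanθ + (54.74) = 0.
tanθ = [146 ± √(146² − 4 × 47.51 × (54.74))] / (2 × 47.51) = (146 ± 104.5) / 95.03, giving tanθ = 0.4372 or 2.636.
θ = 23.61° or 69.22°; the larger is 69.22°.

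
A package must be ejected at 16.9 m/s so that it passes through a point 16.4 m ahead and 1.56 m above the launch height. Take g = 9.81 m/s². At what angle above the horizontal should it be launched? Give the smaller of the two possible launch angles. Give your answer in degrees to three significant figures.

23.2°

Trajectory: y = x tanθ − g x² (1 + tan²θ)/(2v₀²). With x = 16.4, y = 1.56, v₀ = 16.9, g = 9.81:
4.619 tan²θ − 16.4 tanθ + (6.179) = 0.
tanθ = [16.4 ± √(16.4² − 4 × 4.619 × (6.179))] / (2 × 4.619) = (16.4 ± 12.44) / 9.238, giving tanθ = 0.4285 or 3.122.
θ = 23.19° or 72.24°; the smaller is 23.19°.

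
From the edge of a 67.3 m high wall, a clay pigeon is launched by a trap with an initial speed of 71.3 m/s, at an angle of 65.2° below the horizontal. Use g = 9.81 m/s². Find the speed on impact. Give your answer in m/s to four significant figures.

Components: vₓ = 71.30 cos 65.2° = 29.91 m/s, v_y0 = −64.72 m/s (downward).
With up positive and y = 0 at the ground: y(t) = 67.3 + (−64.72) t − 4.905 t². Setting y = 0 and taking the positive root: t = [−64.72 + √(64.72² + 2·9.81·67.3)] / 9.81 = (−64.72 + 74.23) / 9.81 = 0.9687 s.
Vertical velocity at impact: v_y = v_y0 − g t = −64.72 − 9.81 × 0.9687 = −74.23 m/s.
Speed: |v| = √(vₓ² + v_y²) = √(29.91² + 74.23²) = 80.03 m/s.

80.03 m/s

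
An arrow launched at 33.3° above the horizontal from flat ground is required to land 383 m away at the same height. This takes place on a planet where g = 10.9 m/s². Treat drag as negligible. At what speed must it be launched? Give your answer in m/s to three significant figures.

67.4 m/s

From R = (v₀² / g) sin 2θ: v₀ = √(gR / sin 2θ).
v₀ = √(10.9 × 383 / sin 66.60°) = √(4175 / 0.9178) = √4548.8 = 67.44 m/s.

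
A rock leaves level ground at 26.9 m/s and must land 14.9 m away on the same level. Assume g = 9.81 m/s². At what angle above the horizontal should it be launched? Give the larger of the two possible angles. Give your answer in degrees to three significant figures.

R = v₀² sin 2θ / g gives sin 2θ = gR/v₀² = 9.81·14.9/26.9² = 0.2020.
2θ = 11.65° or 180° − 11.65° = 168.3°, so θ = 5.827° or 84.17°.
The larger angle is 84.17°.

84.2°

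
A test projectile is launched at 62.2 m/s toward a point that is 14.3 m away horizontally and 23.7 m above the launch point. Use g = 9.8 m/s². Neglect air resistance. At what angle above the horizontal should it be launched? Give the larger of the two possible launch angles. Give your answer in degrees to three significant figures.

Trajectory: y = x tanθ − g x² (1 + tan²θ)/(2v₀²). With x = 14.3, y = 23.7, v₀ = 62.2, g = 9.80:
0.2590 tan²θ − 14.3 tanθ + (23.96) = 0.
tanθ = [14.3 ± √(14.3² − 4 × 0.2590 × (23.96))] / (2 × 0.2590) = (14.3 ± 13.40) / 0.5180, giving tanθ = 1.730 or 53.48.
θ = 59.97° or 88.93°; the larger is 88.93°.

88.9°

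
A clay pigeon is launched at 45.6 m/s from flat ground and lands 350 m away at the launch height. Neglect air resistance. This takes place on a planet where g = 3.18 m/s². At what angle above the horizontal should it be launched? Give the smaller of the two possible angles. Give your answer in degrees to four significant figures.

R = v₀² sin 2θ / g gives sin 2θ = gR/v₀² = 3.18·350/45.6² = 0.5353.
2θ = 32.36° or 180° − 32.36° = 147.6°, so θ = 16.18° or 73.82°.
The smaller angle is 16.18°.

16.18°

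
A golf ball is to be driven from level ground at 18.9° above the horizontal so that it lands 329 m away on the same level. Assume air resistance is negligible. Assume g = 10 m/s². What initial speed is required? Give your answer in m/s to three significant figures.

From R = (v₀² / g) sin 2θ: v₀ = √(gR / sin 2θ).
v₀ = √(10.0 × 329 / sin 37.80°) = √(3290 / 0.6129) = √5367.9 = 73.27 m/s.

73.3 m/s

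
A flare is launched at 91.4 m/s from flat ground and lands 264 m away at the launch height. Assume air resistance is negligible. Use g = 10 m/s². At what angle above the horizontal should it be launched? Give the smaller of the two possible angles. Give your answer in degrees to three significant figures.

9.21°

R = v₀² sin 2θ / g gives sin 2θ = gR/v₀² = 10.0·264/91.4² = 0.3160.
2θ = 18.42° or 180° − 18.42° = 161.6°, so θ = 9.211° or 80.79°.
The smaller angle is 9.211°.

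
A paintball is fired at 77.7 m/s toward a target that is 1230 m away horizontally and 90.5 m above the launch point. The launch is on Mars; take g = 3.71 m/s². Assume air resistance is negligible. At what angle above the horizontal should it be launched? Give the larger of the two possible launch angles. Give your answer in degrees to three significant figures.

Trajectory: y = x tanθ − g x² (1 + tan²θ)/(2v₀²). With x = 1230, y = 90.5, v₀ = 77.7, g = 3.71:
464.8 tan²θ − 1230 tanθ + (555.3) = 0.
tanθ = [1230 ± √(1230² − 4 × 464.8 × (555.3))] / (2 × 464.8) = (1230 ± 693.0) / 929.7, giving tanθ = 0.5776 or 2.068.
θ = 30.01° or 64.20°; the larger is 64.20°.

64.2°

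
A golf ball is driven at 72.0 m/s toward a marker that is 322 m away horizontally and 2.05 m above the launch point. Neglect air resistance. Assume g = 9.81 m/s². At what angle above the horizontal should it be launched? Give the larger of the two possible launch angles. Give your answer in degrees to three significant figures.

71.2°

Trajectory: y = x tanθ − g x² (1 + tan²θ)/(2v₀²). With x = 322, y = 2.05, v₀ = 72.0, g = 9.81:
98.10 tan²θ − 322 tanθ + (100.2) = 0.
tanθ = [322 ± √(322² − 4 × 98.10 × (100.2))] / (2 × 98.10) = (322 ± 253.7) / 196.2, giving tanθ = 0.3479 or 2.934.
θ = 19.18° or 71.18°; the larger is 71.18°.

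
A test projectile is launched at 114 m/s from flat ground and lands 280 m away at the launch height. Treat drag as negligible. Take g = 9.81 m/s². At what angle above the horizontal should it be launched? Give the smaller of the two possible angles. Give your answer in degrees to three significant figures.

6.10°

From R = (v₀²/g) sin 2θ: sin 2θ = 9.81 × 280 / 12996 = 0.2114.
2θ = 12.20° or 180° − 12.20° = 167.8°, so θ = 6.101° or 83.90°.
The smaller angle is 6.101°.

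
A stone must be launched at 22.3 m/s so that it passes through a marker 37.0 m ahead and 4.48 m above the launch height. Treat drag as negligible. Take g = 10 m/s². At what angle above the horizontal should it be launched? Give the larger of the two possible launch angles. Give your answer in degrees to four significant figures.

63.86°

Trajectory: y = x tanθ − g x² (1 + tan²θ)/(2v₀²). With x = 37.0, y = 4.48, v₀ = 22.3, g = 10.0:
13.76 tan²θ − 37.0 tanθ + (18.24) = 0.
tanθ = [37.0 ± √(37.0² − 4 × 13.76 × (18.24))] / (2 × 13.76) = (37.0 ± 19.09) / 27.53, giving tanθ = 0.6505 or 2.038.
θ = 33.05° or 63.86°; the larger is 63.86°.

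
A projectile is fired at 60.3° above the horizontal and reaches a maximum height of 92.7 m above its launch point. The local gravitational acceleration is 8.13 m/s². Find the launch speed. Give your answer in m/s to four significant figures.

At the peak v_y = 0, so v_y0 = √(2gH) = √(2 × 8.13 × 92.7) = 38.82 m/s.
v_y0 = v₀ sin θ ⇒ v₀ = 38.82 / sin 60.3° = 44.70 m/s.

44.70 m/s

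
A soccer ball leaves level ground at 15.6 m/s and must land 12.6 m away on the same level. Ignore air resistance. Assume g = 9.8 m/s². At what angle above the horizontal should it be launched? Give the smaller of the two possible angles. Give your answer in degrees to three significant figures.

From R = (v₀²/g) sin 2θ: sin 2θ = 9.80 × 12.6 / 243.36 = 0.5074.
2θ = 30.49° or 180° − 30.49° = 149.5°, so θ = 15.25° or 74.75°.
The smaller angle is 15.25°.

15.2°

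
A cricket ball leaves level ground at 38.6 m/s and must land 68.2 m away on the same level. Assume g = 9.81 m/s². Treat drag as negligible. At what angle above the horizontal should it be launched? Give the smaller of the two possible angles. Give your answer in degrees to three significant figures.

Level-ground range R = v₀² sin(2θ)/g ⇒ sin(2θ) = gR/v₀² = 9.81 × 68.2 / 38.6² = 0.4490.
2θ = 26.68° or 180° − 26.68° = 153.3°, so θ = 13.34° or 76.66°.
The smaller angle is 13.34°.

13.3°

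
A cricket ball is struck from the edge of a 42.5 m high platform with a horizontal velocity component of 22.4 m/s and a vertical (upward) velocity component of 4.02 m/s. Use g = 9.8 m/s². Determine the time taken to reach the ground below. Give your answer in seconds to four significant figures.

3.384 s

Vertical motion (up positive, ground at y = 0): 4.900 t² − (4.020) t − 42.5 = 0, so t = (4.020 + √(4.020² + 2·9.80·42.5)) / 9.80 = (4.020 + 29.14) / 9.80 = 3.384 s.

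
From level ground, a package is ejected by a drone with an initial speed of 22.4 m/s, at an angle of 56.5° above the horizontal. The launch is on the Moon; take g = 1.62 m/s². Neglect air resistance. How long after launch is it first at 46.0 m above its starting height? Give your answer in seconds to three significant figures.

Horizontal component vₓ = 22.40 cos 56.5° = 12.36 m/s; vertical v_y0 = 22.40 sin 56.5° = 18.68 m/s.
Height y(t) = 18.68 t − 0.8100 t² = 46.0 gives 0.8100 t² − 18.68 t + 46.0 = 0.
t = [18.68 ± √(18.68² − 2·1.62·46.0)] / 1.62 = (18.68 ± 14.14) / 1.62, so t = 2.803 s or t = 20.26 s.
The first (ascending) time is 2.803 s.

2.80 s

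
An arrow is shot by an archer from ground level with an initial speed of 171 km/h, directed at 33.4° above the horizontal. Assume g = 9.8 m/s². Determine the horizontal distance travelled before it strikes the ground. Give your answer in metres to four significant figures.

Convert: 171 km/h = 171/3.6 = 47.50 m/s.
Components: vₓ = 47.50 cos 33.4° = 39.66 m/s, v_y0 = 47.50 sin 33.4° = 26.15 m/s.
Time aloft: T = 2 v_y0 / g = 2 × 26.15 / 9.80 = 5.336 s.
Horizontal distance R = vₓ T = 39.66 × 5.336 = 211.6 m.

211.6 m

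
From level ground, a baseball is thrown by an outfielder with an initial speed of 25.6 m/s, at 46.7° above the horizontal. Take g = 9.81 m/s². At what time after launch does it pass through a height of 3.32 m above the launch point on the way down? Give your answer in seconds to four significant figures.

3.611 s

Components: vₓ = 25.60 cos 46.7° = 17.56 m/s, v_y0 = 25.60 sin 46.7° = 18.63 m/s.
Set y = v_y0 t − ½ g t² = 3.32: 4.905 t² − 18.63 t + 3.32 = 0.
t = [18.63 ± √(18.63² − 2·9.81·3.32)] / 9.81 = (18.63 ± 16.79) / 9.81, so t = 0.1874 s or t = 3.611 s.
The descending-branch root is 3.611 s.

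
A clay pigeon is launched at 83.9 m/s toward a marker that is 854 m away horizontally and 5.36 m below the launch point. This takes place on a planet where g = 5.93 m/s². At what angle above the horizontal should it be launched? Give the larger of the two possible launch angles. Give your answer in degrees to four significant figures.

Trajectory: y = x tanθ − g x² (1 + tan²θ)/(2v₀²). With x = 854, y = −5.36, v₀ = 83.9, g = 5.93:
307.2 tan²θ − 854 tanθ + (301.8) = 0.
tanθ = [854 ± √(854² − 4 × 307.2 × (301.8))] / (2 × 307.2) = (854 ± 598.7) / 614.4, giving tanθ = 0.4156 or 2.364.
θ = 22.57° or 67.07°; the larger is 67.07°.

67.07°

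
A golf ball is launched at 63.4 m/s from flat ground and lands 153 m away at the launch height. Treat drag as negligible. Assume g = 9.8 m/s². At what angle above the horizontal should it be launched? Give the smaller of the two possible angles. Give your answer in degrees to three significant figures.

11.0°

From R = (v₀²/g) sin 2θ: sin 2θ = 9.80 × 153 / 4019.6 = 0.3730.
2θ = 21.90° or 180° − 21.90° = 158.1°, so θ = 10.95° or 79.05°.
The smaller angle is 10.95°.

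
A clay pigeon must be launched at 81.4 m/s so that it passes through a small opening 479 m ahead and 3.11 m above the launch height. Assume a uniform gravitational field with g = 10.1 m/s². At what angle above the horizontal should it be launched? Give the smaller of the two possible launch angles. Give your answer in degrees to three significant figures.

23.9°

Trajectory: y = x tanθ − g x² (1 + tan²θ)/(2v₀²). With x = 479, y = 3.11, v₀ = 81.4, g = 10.1:
174.9 tan²θ − 479 tanθ + (178.0) = 0.
tanθ = [479 ± √(479² − 4 × 174.9 × (178.0))] / (2 × 174.9) = (479 ± 324.0) / 349.7, giving tanθ = 0.4433 or 2.296.
θ = 23.91° or 66.46°; the smaller is 23.91°.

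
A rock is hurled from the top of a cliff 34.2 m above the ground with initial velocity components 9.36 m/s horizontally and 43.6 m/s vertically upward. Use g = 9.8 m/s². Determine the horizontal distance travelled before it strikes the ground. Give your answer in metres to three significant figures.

The projectile lands when y = 34.2 + (43.60) t − ½·9.80·t² = 0. Positive root: t = (43.60 + √(43.60² + 2·9.80·34.2)) / 9.80 = (43.60 + 50.71) / 9.80 = 9.623 s.
Horizontal distance: R = vₓ t = 9.360 × 9.623 = 90.07 m.

90.1 m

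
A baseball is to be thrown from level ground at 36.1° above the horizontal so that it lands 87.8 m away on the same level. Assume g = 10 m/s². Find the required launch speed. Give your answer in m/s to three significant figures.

Level-ground range: R = v₀² sin(2θ)/g, so v₀ = √(gR / sin 2θ).
v₀ = √(10.0 × 87.8 / sin 72.20°) = √(878.0 / 0.9521) = √922.14 = 30.37 m/s.

30.4 m/s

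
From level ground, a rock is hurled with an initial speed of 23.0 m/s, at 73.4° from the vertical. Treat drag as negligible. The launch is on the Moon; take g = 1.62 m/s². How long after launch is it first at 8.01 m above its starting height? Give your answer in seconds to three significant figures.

Horizontal component vₓ = 23.00 sin 73.4° = 22.04 m/s; vertical v_y0 = 23.00 cos 73.4° = 6.571 m/s.
Require v_y0 t − ½ g t² = 8.01, i.e. 0.8100 t² − 6.571 t + 8.01 = 0.
Quadratic formula: t = (6.571 ± √17.223) / 1.62 = (6.571 ± 4.150) / 1.62 → t = 1.494 s or 6.618 s.
The first (ascending) time is 1.494 s.

1.49 s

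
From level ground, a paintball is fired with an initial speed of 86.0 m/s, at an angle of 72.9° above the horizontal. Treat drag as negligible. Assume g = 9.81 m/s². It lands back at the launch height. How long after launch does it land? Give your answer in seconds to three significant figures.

Components: vₓ = 86.00 cos 72.9° = 25.29 m/s, v_y0 = 86.00 sin 72.9° = 82.20 m/s.
Time of flight on level ground: T = 2 v_y0 / g = 2 × 82.20 / 9.81 = 16.76 s.

16.8 s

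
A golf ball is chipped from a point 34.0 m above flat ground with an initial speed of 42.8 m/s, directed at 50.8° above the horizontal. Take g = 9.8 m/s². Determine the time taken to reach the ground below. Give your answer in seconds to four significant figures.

7.673 s

Components: vₓ = 42.80 cos 50.8° = 27.05 m/s, v_y0 = 42.80 sin 50.8° = 33.17 m/s.
Vertical motion (up positive, ground at y = 0): 4.900 t² − (33.17) t − 34.0 = 0, so t = (33.17 + √(33.17² + 2·9.80·34.0)) / 9.80 = (33.17 + 42.03) / 9.80 = 7.673 s.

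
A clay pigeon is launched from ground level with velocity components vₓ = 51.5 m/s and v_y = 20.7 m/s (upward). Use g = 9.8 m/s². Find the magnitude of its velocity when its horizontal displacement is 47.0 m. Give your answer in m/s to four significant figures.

At x = 47.0 m, t = x/vₓ = 47.0/51.50 = 0.9126 s.
Vertical velocity there: v_y = v_y0 − g t = 20.70 − 9.80 × 0.9126 = 11.76 m/s.
Speed: √(vₓ² + v_y²) = √(51.50² + 11.76²) = 52.82 m/s.

52.82 m/s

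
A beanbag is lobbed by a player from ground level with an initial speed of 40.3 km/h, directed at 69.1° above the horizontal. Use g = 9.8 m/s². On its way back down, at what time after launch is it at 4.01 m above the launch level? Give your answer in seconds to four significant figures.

Convert: 40.3 km/h = 40.3/3.6 = 11.19 m/s.
Resolve: vₓ = 11.19 cos 69.1° = 3.993 m/s and v_y0 = 11.19 sin 69.1° = 10.46 m/s.
Height y(t) = 10.46 t − 4.900 t² = 4.01 gives 4.900 t² − 10.46 t + 4.01 = 0.
Quadratic formula: t = (10.46 ± √30.772) / 9.80 = (10.46 ± 5.547) / 9.80 → t = 0.5011 s or 1.633 s.
The descending-branch root is 1.633 s.

1.633 s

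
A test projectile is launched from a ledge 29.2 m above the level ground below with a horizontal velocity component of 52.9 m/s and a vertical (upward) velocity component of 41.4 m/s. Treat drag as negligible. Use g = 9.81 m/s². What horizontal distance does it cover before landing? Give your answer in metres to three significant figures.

481 m

The projectile lands when y = 29.2 + (41.40) t − ½·9.81·t² = 0. Positive root: t = (41.40 + √(41.40² + 2·9.81·29.2)) / 9.81 = (41.40 + 47.82) / 9.81 = 9.095 s.
Horizontal distance: R = vₓ t = 52.90 × 9.095 = 481.1 m.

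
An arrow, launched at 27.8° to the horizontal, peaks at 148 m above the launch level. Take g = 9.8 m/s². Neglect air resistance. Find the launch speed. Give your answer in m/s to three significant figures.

At the peak v_y = 0, so v_y0 = √(2gH) = √(2 × 9.80 × 148) = 53.86 m/s.
v_y0 = v₀ sin θ ⇒ v₀ = 53.86 / sin 27.8° = 115.5 m/s.

115 m/s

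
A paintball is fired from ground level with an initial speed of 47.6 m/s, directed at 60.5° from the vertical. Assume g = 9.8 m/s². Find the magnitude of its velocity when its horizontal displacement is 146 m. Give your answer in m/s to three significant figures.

42.9 m/s

vₓ = 47.60 sin 60.5° = 41.43 m/s; v_y0 = 47.60 cos 60.5° = 23.44 m/s.
At x = 146 m, t = x/vₓ = 146/41.43 = 3.524 s.
Vertical velocity there: v_y = v_y0 − g t = 23.44 − 9.80 × 3.524 = −11.10 m/s.
Speed: √(vₓ² + v_y²) = √(41.43² + 11.10²) = 42.89 m/s.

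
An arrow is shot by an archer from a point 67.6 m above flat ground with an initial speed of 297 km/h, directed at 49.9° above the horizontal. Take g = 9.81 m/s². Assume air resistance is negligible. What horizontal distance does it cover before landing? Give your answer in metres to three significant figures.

Convert: 297 km/h = 297/3.6 = 82.50 m/s.
Resolve: vₓ = 82.50 cos 49.9° = 53.14 m/s and v_y0 = 82.50 sin 49.9° = 63.11 m/s.
Vertical motion (up positive, ground at y = 0): 4.905 t² − (63.11) t − 67.6 = 0, so t = (63.11 + √(63.11² + 2·9.81·67.6)) / 9.81 = (63.11 + 72.86) / 9.81 = 13.86 s.
Horizontal distance: R = vₓ t = 53.14 × 13.86 = 736.5 m.

737 m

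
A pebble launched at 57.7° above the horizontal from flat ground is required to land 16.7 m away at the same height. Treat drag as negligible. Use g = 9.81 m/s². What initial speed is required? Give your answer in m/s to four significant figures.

Level-ground range: R = v₀² sin(2θ)/g, so v₀ = √(gR / sin 2θ).
v₀ = √(9.81 × 16.7 / sin 115.4°) = √(163.8 / 0.9033) = √181.36 = 13.47 m/s.

13.47 m/s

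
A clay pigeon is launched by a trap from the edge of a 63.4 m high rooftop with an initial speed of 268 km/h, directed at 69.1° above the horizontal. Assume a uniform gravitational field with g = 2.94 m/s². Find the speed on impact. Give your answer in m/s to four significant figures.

Convert: 268 km/h = 268/3.6 = 74.44 m/s.
Horizontal component vₓ = 74.44 cos 69.1° = 26.56 m/s; vertical v_y0 = 74.44 sin 69.1° = 69.55 m/s.
Vertical motion (up positive, ground at y = 0): 1.470 t² − (69.55) t − 63.4 = 0, so t = (69.55 + √(69.55² + 2·2.94·63.4)) / 2.94 = (69.55 + 72.18) / 2.94 = 48.21 s.
Vertical velocity at impact: v_y = v_y0 − g t = 69.55 − 2.94 × 48.21 = −72.18 m/s.
Speed: |v| = √(vₓ² + v_y²) = √(26.56² + 72.18²) = 76.91 m/s.

76.91 m/s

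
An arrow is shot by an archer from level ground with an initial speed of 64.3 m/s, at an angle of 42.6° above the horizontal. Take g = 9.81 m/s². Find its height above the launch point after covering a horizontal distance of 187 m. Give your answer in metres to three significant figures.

95.4 m

Horizontal component vₓ = 64.30 cos 42.6° = 47.33 m/s; vertical v_y0 = 64.30 sin 42.6° = 43.52 m/s.
At x = 187 m, t = x/vₓ = 187/47.33 = 3.951 s.
Height: y = v_y0 t − ½ g t² = 43.52 × 3.951 − 4.905 × 3.951² = 172.0 − 76.56 = 95.39 m.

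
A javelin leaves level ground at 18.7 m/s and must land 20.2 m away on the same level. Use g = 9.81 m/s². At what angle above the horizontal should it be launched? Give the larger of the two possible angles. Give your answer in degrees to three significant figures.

72.7°

R = v₀² sin 2θ / g gives sin 2θ = gR/v₀² = 9.81·20.2/18.7² = 0.5667.
2θ = 34.52° or 180° − 34.52° = 145.5°, so θ = 17.26° or 72.74°.
The larger angle is 72.74°.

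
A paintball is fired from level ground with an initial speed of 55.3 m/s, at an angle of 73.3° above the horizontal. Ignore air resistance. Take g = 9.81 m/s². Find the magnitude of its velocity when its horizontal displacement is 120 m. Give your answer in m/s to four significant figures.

26.42 m/s

Components: vₓ = 55.30 cos 73.3° = 15.89 m/s, v_y0 = 55.30 sin 73.3° = 52.97 m/s.
x = vₓ t ⇒ t = 120/15.89 = 7.551 s.
Vertical velocity there: v_y = v_y0 − g t = 52.97 − 9.81 × 7.551 = −21.11 m/s.
Speed: √(vₓ² + v_y²) = √(15.89² + 21.11²) = 26.42 m/s.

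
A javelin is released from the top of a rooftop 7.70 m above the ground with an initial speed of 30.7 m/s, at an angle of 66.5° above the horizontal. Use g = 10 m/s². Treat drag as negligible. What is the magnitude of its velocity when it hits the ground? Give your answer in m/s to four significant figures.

33.11 m/s

vₓ = 30.70 cos 66.5° = 12.24 m/s; v_y0 = 30.70 sin 66.5° = 28.15 m/s.
The projectile lands when y = 7.70 + (28.15) t − ½·10.0·t² = 0. Positive root: t = (28.15 + √(28.15² + 2·10.0·7.70)) / 10.0 = (28.15 + 30.77) / 10.0 = 5.892 s.
Vertical velocity at impact: v_y = v_y0 − g t = 28.15 − 10.0 × 5.892 = −30.77 m/s.
Speed: |v| = √(vₓ² + v_y²) = √(12.24² + 30.77²) = 33.11 m/s.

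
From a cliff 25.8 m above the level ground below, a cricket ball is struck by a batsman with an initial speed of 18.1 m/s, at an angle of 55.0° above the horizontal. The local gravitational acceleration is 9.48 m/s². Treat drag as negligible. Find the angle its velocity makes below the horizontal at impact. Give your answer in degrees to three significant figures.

vₓ = 18.10 cos 55.0° = 10.38 m/s; v_y0 = 18.10 sin 55.0° = 14.83 m/s.
The projectile lands when y = 25.8 + (14.83) t − ½·9.48·t² = 0. Positive root: t = (14.83 + √(14.83² + 2·9.48·25.8)) / 9.48 = (14.83 + 26.63) / 9.48 = 4.373 s.
At impact: v_y = v_y0 − g t = −26.63 m/s; vₓ = 10.38 m/s.
Angle below horizontal: arctan(|v_y|/vₓ) = arctan(26.63/10.38) = 68.70°.

68.7°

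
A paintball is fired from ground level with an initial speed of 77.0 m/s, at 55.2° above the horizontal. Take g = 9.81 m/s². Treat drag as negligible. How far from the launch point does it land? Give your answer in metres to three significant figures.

vₓ = 77.00 cos 55.2° = 43.94 m/s; v_y0 = 77.00 sin 55.2° = 63.23 m/s.
Time aloft: T = 2 v_y0 / g = 2 × 63.23 / 9.81 = 12.89 s.
Horizontal distance R = vₓ T = 43.94 × 12.89 = 566.5 m.

566 m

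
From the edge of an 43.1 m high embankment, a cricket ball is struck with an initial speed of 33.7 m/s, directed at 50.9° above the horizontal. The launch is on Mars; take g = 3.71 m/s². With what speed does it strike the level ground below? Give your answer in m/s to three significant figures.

vₓ = 33.70 cos 50.9° = 21.25 m/s; v_y0 = 33.70 sin 50.9° = 26.15 m/s.
The projectile lands when y = 43.1 + (26.15) t − ½·3.71·t² = 0. Positive root: t = (26.15 + √(26.15² + 2·3.71·43.1)) / 3.71 = (26.15 + 31.68) / 3.71 = 15.59 s.
Vertical velocity at impact: v_y = v_y0 − g t = 26.15 − 3.71 × 15.59 = −31.68 m/s.
Speed: |v| = √(vₓ² + v_y²) = √(21.25² + 31.68²) = 38.15 m/s.

38.2 m/s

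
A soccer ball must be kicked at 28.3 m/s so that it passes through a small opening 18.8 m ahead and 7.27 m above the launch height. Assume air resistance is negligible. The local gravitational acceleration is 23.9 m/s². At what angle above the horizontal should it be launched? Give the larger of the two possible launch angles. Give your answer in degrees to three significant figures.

69.5°

Trajectory: y = x tanθ − g x² (1 + tan²θ)/(2v₀²). With x = 18.8, y = 7.27, v₀ = 28.3, g = 23.9:
5.274 tan²θ − 18.8 tanθ + (12.54) = 0.
tanθ = [18.8 ± √(18.8² − 4 × 5.274 × (12.54))] / (2 × 5.274) = (18.8 ± 9.425) / 10.55, giving tanθ = 0.8888 or 2.676.
θ = 41.63° or 69.51°; the larger is 69.51°.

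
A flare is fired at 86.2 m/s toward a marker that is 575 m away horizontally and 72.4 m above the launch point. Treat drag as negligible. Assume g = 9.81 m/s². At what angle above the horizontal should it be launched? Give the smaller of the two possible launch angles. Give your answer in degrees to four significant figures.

Trajectory: y = x tanθ − g x² (1 + tan²θ)/(2v₀²). With x = 575, y = 72.4, v₀ = 86.2, g = 9.81:
218.3 tan²θ − 575 tanθ + (290.7) = 0.
tanθ = [575 ± √(575² − 4 × 218.3 × (290.7))] / (2 × 218.3) = (575 ± 277.3) / 436.5, giving tanθ = 0.6821 or 1.952.
θ = 34.30° or 62.88°; the smaller is 34.30°.

34.30°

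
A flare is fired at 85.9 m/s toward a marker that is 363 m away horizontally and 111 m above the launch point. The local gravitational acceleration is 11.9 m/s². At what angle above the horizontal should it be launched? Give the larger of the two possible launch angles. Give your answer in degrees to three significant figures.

Trajectory: y = x tanθ − g x² (1 + tan²θ)/(2v₀²). With x = 363, y = 111, v₀ = 85.9, g = 11.9:
106.3 tan²θ − 363 tanθ + (217.3) = 0.
tanθ = [363 ± √(363² − 4 × 106.3 × (217.3))] / (2 × 106.3) = (363 ± 198.6) / 212.5, giving tanθ = 0.7737 or 2.643.
θ = 37.73° or 69.27°; the larger is 69.27°.

69.3°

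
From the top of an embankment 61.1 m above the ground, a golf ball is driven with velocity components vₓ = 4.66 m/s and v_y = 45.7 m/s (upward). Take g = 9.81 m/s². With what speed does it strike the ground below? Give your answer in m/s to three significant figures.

The projectile lands when y = 61.1 + (45.70) t − ½·9.81·t² = 0. Positive root: t = (45.70 + √(45.70² + 2·9.81·61.1)) / 9.81 = (45.70 + 57.33) / 9.81 = 10.50 s.
Vertical velocity at impact: v_y = v_y0 − g t = 45.70 − 9.81 × 10.50 = −57.33 m/s.
Speed: |v| = √(vₓ² + v_y²) = √(4.660² + 57.33²) = 57.52 m/s.

57.5 m/s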